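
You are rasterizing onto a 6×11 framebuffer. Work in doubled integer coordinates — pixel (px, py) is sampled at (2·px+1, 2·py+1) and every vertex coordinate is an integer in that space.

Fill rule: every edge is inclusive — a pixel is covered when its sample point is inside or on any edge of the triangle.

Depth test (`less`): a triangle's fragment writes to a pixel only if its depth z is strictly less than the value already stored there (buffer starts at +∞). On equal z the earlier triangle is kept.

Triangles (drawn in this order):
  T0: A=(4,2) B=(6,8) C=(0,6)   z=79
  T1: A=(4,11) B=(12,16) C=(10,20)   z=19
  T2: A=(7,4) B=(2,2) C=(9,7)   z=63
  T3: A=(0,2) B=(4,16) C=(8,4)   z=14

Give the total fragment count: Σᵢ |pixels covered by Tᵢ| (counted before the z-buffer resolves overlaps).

T0:
  2·area = 32
  edge (4, 2)→(6, 8): d=(2,6) inclusive
  edge (6, 8)→(0, 6): d=(-6,-2) inclusive
  edge (0, 6)→(4, 2): d=(4,-4) inclusive
    (2,0)@(5, 1): e=[-8,40,0] → .  [on edge]
    (1,1)@(3, 3): e=[8,24,0] → X  [on edge]
    (2,1)@(5, 3): e=[-4,28,8] → .
    (0,2)@(1, 5): e=[24,8,0] → X  [on edge]
    (2,2)@(5, 5): e=[0,16,16] → X  [on edge]
    (3,2)@(7, 5): e=[-12,20,24] → .
    (0,3)@(1, 7): e=[28,-4,8] → .
    (1,3)@(3, 7): e=[16,0,16] → X  [on edge]
    (3,3)@(7, 7): e=[-8,8,32] → .
    (1,4)@(3, 9): e=[20,-12,24] → .
    (2,4)@(5, 9): e=[8,-8,32] → .
    (4,4)@(9, 9): e=[-16,0,48] → .  [on edge]
    (3,5)@(7, 11): e=[0,-16,48] → .  [on edge]
    (4,8)@(9, 17): e=[0,-48,80] → .  [on edge]
  covered (6 px):
    . . . . . .
    . X . . . .
    X X X . . .
    . X X . . .
    . . . . . .
    . . . . . .
    . . . . . .
    . . . . . .
    . . . . . .
    . . . . . .
    . . . . . .
T1:
  2·area = 42
  edge (4, 11)→(12, 16): d=(8,5) inclusive
  edge (12, 16)→(10, 20): d=(-2,4) inclusive
  edge (10, 20)→(4, 11): d=(-6,-9) inclusive
    (3,6)@(7, 13): e=[1,26,15] → X
    (4,6)@(9, 13): e=[-9,18,33] → .
    (3,7)@(7, 15): e=[17,22,3] → X
    (4,7)@(9, 15): e=[7,14,21] → X
    (5,7)@(11, 15): e=[-3,6,39] → .
    (3,8)@(7, 17): e=[33,18,-9] → .
    (4,8)@(9, 17): e=[23,10,9] → X
    (5,8)@(11, 17): e=[13,2,27] → X
    (4,9)@(9, 19): e=[39,6,-3] → .
    (5,9)@(11, 19): e=[29,-2,15] → .
  covered (5 px):
    . . . . . .
    . . . . . .
    . . . . . .
    . . . . . .
    . . . . . .
    . . . . . .
    . . . X . .
    . . . X X .
    . . . . X X
    . . . . . .
    . . . . . .
T2:
  2·area = 11  (B↔C swapped to make it positive)
  edge (7, 4)→(9, 7): d=(2,3) inclusive
  edge (9, 7)→(2, 2): d=(-7,-5) inclusive
  edge (2, 2)→(7, 4): d=(5,2) inclusive
    (2,0)@(5, 1): e=[0,22,-11] → .  [on edge]
    (3,2)@(7, 5): e=[2,4,5] → X
    (4,2)@(9, 5): e=[-4,14,1] → .
    (3,3)@(7, 7): e=[6,-10,15] → .
    (4,3)@(9, 7): e=[0,0,11] → X  [on edge]
    (5,3)@(11, 7): e=[-6,10,7] → .
    (4,4)@(9, 9): e=[4,-14,21] → .
  covered (2 px):
    . . . . . .
    . . . . . .
    . . . X . .
    . . . . X .
    . . . . . .
    . . . . . .
    . . . . . .
    . . . . . .
    . . . . . .
    . . . . . .
    . . . . . .
T3:
  2·area = 104  (B↔C swapped to make it positive)
  edge (0, 2)→(8, 4): d=(8,2) inclusive
  edge (8, 4)→(4, 16): d=(-4,12) inclusive
  edge (4, 16)→(0, 2): d=(-4,-14) inclusive
    (4,0)@(9, 1): e=[-26,0,130] → .  [on edge]
    (0,1)@(1, 3): e=[6,88,10] → X
    (1,1)@(3, 3): e=[2,64,38] → X
    (2,1)@(5, 3): e=[-2,40,66] → .
    (0,2)@(1, 5): e=[22,80,2] → X
    (2,2)@(5, 5): e=[14,32,58] → X
    (3,2)@(7, 5): e=[10,8,86] → X
    (4,2)@(9, 5): e=[6,-16,114] → .
    (0,3)@(1, 7): e=[38,72,-6] → .
    (1,3)@(3, 7): e=[34,48,22] → X
    (3,3)@(7, 7): e=[26,0,78] → X  [on edge]
    (4,3)@(9, 7): e=[22,-24,106] → .
    (2,6)@(5, 13): e=[78,0,26] → X  [on edge]
    (1,9)@(3, 19): e=[130,0,-26] → .  [on edge]
  covered (14 px):
    . . . . . .
    X X . . . .
    X X X X . .
    . X X X . .
    . X X . . .
    . X X . . .
    . . X . . .
    . . . . . .
    . . . . . .
    . . . . . .
    . . . . . .

Result: 27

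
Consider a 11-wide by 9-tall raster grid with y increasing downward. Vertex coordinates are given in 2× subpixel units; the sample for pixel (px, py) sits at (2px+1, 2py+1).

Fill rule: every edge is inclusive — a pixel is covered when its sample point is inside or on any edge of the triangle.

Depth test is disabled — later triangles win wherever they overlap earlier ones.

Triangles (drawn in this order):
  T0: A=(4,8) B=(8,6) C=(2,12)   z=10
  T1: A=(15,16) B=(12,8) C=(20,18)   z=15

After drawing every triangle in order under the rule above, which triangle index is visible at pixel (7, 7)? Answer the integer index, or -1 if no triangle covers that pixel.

T0:
  2·area = 12
  edge (4, 8)→(8, 6): d=(4,-2) inclusive
  edge (8, 6)→(2, 12): d=(-6,6) inclusive
  edge (2, 12)→(4, 8): d=(2,-4) inclusive
    (6,0)@(13, 1): e=[-10,0,22] → ·  [on edge]
    (5,1)@(11, 3): e=[-6,0,18] → ·  [on edge]
    (4,2)@(9, 5): e=[-2,0,14] → ·  [on edge]
    (3,3)@(7, 7): e=[2,0,10] → #  [on edge]
    (4,3)@(9, 7): e=[6,-12,18] → ·
    (2,4)@(5, 9): e=[6,0,6] → #  [on edge]
    (3,4)@(7, 9): e=[10,-12,14] → ·
    (1,5)@(3, 11): e=[10,0,2] → #  [on edge]
    (2,5)@(5, 11): e=[14,-12,10] → ·
    (0,6)@(1, 13): e=[14,0,-2] → ·  [on edge]
    (1,6)@(3, 13): e=[18,-12,6] → ·
  covered (3 px):
    · · · · · · · · · · ·
    · · · · · · · · · · ·
    · · · · · · · · · · ·
    · · · # · · · · · · ·
    · · # · · · · · · · ·
    · # · · · · · · · · ·
    · · · · · · · · · · ·
    · · · · · · · · · · ·
    · · · · · · · · · · ·
T1:
  2·area = 34
  edge (15, 16)→(12, 8): d=(-3,-8) inclusive
  edge (12, 8)→(20, 18): d=(8,10) inclusive
  edge (20, 18)→(15, 16): d=(-5,-2) inclusive
    (7,6)@(15, 13): e=[9,10,15] → #
    (8,6)@(17, 13): e=[25,-10,19] → ·
    (7,7)@(15, 15): e=[3,26,5] → #
    (8,7)@(17, 15): e=[19,6,9] → #
    (9,7)@(19, 15): e=[35,-14,13] → ·
    (7,8)@(15, 17): e=[-3,42,-5] → ·
    (8,8)@(17, 17): e=[13,22,-1] → ·
    (9,8)@(19, 17): e=[29,2,3] → #
    (10,8)@(21, 17): e=[45,-18,7] → ·
  covered (4 px):
    · · · · · · · · · · ·
    · · · · · · · · · · ·
    · · · · · · · · · · ·
    · · · · · · · · · · ·
    · · · · · · · · · · ·
    · · · · · · · · · · ·
    · · · · · · · # · · ·
    · · · · · · · # # · ·
    · · · · · · · · · # ·

Z-buffer (winner per pixel, '.' = empty):
  . . . . . . . . . . .
  . . . . . . . . . . .
  . . . . . . . . . . .
  . . . 0 . . . . . . .
  . . 0 . . . . . . . .
  . 0 . . . . . . . . .
  . . . . . . . 1 . . .
  . . . . . . . 1 1 . .
  . . . . . . . . . 1 .

Result: 1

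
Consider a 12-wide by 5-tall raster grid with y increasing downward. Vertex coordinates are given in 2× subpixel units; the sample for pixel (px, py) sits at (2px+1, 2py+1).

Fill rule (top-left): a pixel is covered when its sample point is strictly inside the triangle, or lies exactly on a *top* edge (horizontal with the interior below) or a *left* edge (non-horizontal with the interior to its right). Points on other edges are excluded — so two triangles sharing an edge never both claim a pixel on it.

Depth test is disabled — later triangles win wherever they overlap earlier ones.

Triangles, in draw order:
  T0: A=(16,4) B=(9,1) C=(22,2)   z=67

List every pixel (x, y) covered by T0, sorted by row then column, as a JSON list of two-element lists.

T0:
  2·area = 32
  edge (16, 4)→(9, 1): d=(-7,-3) top-left  bias=+0
  edge (9, 1)→(22, 2): d=(13,1) right/bottom  bias=-1
  edge (22, 2)→(16, 4): d=(-6,2) right/bottom  bias=-1
    (4,0)@(9, 1): e=[0,0,32] → ·  [on edge]
    (7,1)@(15, 3): e=[4,20,8] → #
    (8,1)@(17, 3): e=[10,18,4] → #
    (9,1)@(19, 3): e=[16,16,0] → ·  [on edge]
    (6,2)@(13, 5): e=[-16,48,0] → ·  [on edge]
    (7,2)@(15, 5): e=[-10,46,-4] → ·
    (8,2)@(17, 5): e=[-4,44,-8] → ·
    (3,3)@(7, 7): e=[-48,80,0] → ·  [on edge]
    (11,3)@(23, 7): e=[0,64,-32] → ·  [on edge]
    (0,4)@(1, 9): e=[-80,112,0] → ·  [on edge]
  covered (2 px):
    · · · · · · · · · · · ·
    · · · · · · · # # · · ·
    · · · · · · · · · · · ·
    · · · · · · · · · · · ·
    · · · · · · · · · · · ·

Final: [[7,1],[8,1]]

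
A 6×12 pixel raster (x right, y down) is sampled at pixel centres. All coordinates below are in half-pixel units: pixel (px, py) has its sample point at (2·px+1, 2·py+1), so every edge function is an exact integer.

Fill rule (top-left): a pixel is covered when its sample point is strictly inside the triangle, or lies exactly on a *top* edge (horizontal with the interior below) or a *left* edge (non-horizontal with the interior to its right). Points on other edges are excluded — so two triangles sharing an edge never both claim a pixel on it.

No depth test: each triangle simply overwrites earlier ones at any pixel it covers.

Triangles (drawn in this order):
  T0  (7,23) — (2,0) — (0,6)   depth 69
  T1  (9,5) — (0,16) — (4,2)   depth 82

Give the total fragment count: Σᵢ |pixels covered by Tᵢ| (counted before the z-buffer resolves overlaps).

T0:
  2·area = 76  (B↔C swapped to make it positive)
  edge (7, 23)→(0, 6): d=(-7,-17) top-left  bias=+0
  edge (0, 6)→(2, 0): d=(2,-6) top-left  bias=+0
  edge (2, 0)→(7, 23): d=(5,23) right/bottom  bias=-1
    (0,1)@(1, 3): e=[38,0,38] → #  [on edge]
    (1,1)@(3, 3): e=[72,12,-8] → ·
    (0,2)@(1, 5): e=[24,4,48] → #
    (1,2)@(3, 5): e=[58,16,2] → #
    (2,2)@(5, 5): e=[92,28,-44] → ·
    (0,3)@(1, 7): e=[10,8,58] → #
    (2,3)@(5, 7): e=[78,32,-34] → ·
    (0,4)@(1, 9): e=[-4,12,68] → ·
    (1,4)@(3, 9): e=[30,24,22] → #
    (2,4)@(5, 9): e=[64,36,-24] → ·
    (1,5)@(3, 11): e=[16,28,32] → #
    (2,5)@(5, 11): e=[50,40,-14] → ·
    (3,11)@(7, 23): e=[0,76,0] → ·  [on edge]
  covered (10 px):
    · · · · · ·
    # · · · · ·
    # # · · · ·
    # # · · · ·
    · # · · · ·
    · # · · · ·
    · # · · · ·
    · · # · · ·
    · · # · · ·
    · · · · · ·
    · · · · · ·
    · · · · · ·
T1:
  2·area = 82
  edge (9, 5)→(0, 16): d=(-9,11) right/bottom  bias=-1
  edge (0, 16)→(4, 2): d=(4,-14) top-left  bias=+0
  edge (4, 2)→(9, 5): d=(5,3) right/bottom  bias=-1
    (2,1)@(5, 3): e=[62,18,2] → #
    (3,1)@(7, 3): e=[40,46,-4] → ·
    (2,2)@(5, 5): e=[44,26,12] → #
    (3,2)@(7, 5): e=[22,54,6] → #
    (4,2)@(9, 5): e=[0,82,0] → ·  [on edge]
    (1,3)@(3, 7): e=[48,6,28] → #
    (4,3)@(9, 7): e=[-18,90,10] → ·
    (1,4)@(3, 9): e=[30,14,38] → #
    (3,4)@(7, 9): e=[-14,70,26] → ·
    (1,5)@(3, 11): e=[12,22,48] → #
    (2,5)@(5, 11): e=[-10,50,42] → ·
    (0,6)@(1, 13): e=[16,2,64] → #
  covered (10 px):
    · · · · · ·
    · · # · · ·
    · · # # · ·
    · # # # · ·
    · # # · · ·
    · # · · · ·
    # · · · · ·
    · · · · · ·
    · · · · · ·
    · · · · · ·
    · · · · · ·
    · · · · · ·

Result: 20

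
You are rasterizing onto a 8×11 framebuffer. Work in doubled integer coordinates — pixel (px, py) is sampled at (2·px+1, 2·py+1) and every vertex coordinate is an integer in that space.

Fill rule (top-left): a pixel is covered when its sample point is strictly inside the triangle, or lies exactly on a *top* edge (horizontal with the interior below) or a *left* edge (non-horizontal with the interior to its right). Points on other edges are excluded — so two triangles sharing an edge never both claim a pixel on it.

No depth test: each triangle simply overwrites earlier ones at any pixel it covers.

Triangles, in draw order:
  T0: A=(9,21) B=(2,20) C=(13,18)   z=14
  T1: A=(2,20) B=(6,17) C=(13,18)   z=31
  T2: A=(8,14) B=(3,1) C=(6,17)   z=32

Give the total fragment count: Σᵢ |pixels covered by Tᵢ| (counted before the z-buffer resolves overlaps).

T0:
  2·area = 25
  edge (9, 21)→(2, 20): d=(-7,-1) top-left  bias=+0
  edge (2, 20)→(13, 18): d=(11,-2) top-left  bias=+0
  edge (13, 18)→(9, 21): d=(-4,3) right/bottom  bias=-1
    (4,9)@(9, 19): e=[14,3,8] → X
    (5,9)@(11, 19): e=[16,7,2] → X
    (6,9)@(13, 19): e=[18,11,-4] → .
    (4,10)@(9, 21): e=[0,25,0] → .  [on edge]
    (5,10)@(11, 21): e=[2,29,-6] → .
  covered (2 px):
    . . . . . . . .
    . . . . . . . .
    . . . . . . . .
    . . . . . . . .
    . . . . . . . .
    . . . . . . . .
    . . . . . . . .
    . . . . . . . .
    . . . . . . . .
    . . . . X X . .
    . . . . . . . .
T1:
  2·area = 25
  edge (2, 20)→(6, 17): d=(4,-3) top-left  bias=+0
  edge (6, 17)→(13, 18): d=(7,1) right/bottom  bias=-1
  edge (13, 18)→(2, 20): d=(-11,2) right/bottom  bias=-1
    (2,9)@(5, 19): e=[5,15,5] → X
    (3,9)@(7, 19): e=[11,13,1] → X
    (4,9)@(9, 19): e=[17,11,-3] → .
    (2,10)@(5, 21): e=[13,29,-17] → .
    (3,10)@(7, 21): e=[19,27,-21] → .
  covered (2 px):
    . . . . . . . .
    . . . . . . . .
    . . . . . . . .
    . . . . . . . .
    . . . . . . . .
    . . . . . . . .
    . . . . . . . .
    . . . . . . . .
    . . . . . . . .
    . . X X . . . .
    . . . . . . . .
T2:
  2·area = 41  (B↔C swapped to make it positive)
  edge (8, 14)→(6, 17): d=(-2,3) right/bottom  bias=-1
  edge (6, 17)→(3, 1): d=(-3,-16) top-left  bias=+0
  edge (3, 1)→(8, 14): d=(5,13) right/bottom  bias=-1
    (1,0)@(3, 1): e=[41,0,0] → .  [on edge]
    (2,3)@(5, 7): e=[23,14,4] → X
    (3,3)@(7, 7): e=[17,46,-22] → .
    (2,4)@(5, 9): e=[19,8,14] → X
    (3,4)@(7, 9): e=[13,40,-12] → .
    (2,5)@(5, 11): e=[15,2,24] → X
    (3,5)@(7, 11): e=[9,34,-2] → .
    (2,6)@(5, 13): e=[11,-4,34] → .
    (3,6)@(7, 13): e=[5,28,8] → X
    (4,6)@(9, 13): e=[-1,60,-18] → .
    (3,7)@(7, 15): e=[1,22,18] → X
    (4,7)@(9, 15): e=[-5,54,-8] → .
  covered (5 px):
    . . . . . . . .
    . . . . . . . .
    . . . . . . . .
    . . X . . . . .
    . . X . . . . .
    . . X . . . . .
    . . . X . . . .
    . . . X . . . .
    . . . . . . . .
    . . . . . . . .
    . . . . . . . .

Final: 9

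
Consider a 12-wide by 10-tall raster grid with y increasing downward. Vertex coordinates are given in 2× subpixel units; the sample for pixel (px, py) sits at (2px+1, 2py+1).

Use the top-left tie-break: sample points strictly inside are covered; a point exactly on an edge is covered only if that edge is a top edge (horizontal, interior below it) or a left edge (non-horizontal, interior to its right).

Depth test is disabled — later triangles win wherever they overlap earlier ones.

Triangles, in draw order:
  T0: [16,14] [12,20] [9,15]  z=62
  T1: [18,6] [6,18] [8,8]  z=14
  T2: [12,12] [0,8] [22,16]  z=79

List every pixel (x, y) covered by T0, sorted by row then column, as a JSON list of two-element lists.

T0:
  2·area = 38
  edge (16, 14)→(12, 20): d=(-4,6) right/bottom  bias=-1
  edge (12, 20)→(9, 15): d=(-3,-5) top-left  bias=+0
  edge (9, 15)→(16, 14): d=(7,-1) top-left  bias=+0
    (1,2)@(3, 5): e=[114,0,-76] → ·  [on edge]
    (11,6)@(23, 13): e=[-38,76,0] → ·  [on edge]
    (4,7)@(9, 15): e=[38,0,0] → #  [on edge]
    (5,7)@(11, 15): e=[26,10,2] → #
    (6,7)@(13, 15): e=[14,20,4] → #
    (7,7)@(15, 15): e=[2,30,6] → #
    (8,7)@(17, 15): e=[-10,40,8] → ·
    (4,8)@(9, 17): e=[30,-6,14] → ·
    (5,8)@(11, 17): e=[18,4,16] → #
    (7,8)@(15, 17): e=[-6,24,20] → ·
    (5,9)@(11, 19): e=[10,-2,30] → ·
    (6,9)@(13, 19): e=[-2,8,32] → ·
  covered (6 px):
    · · · · · · · · · · · ·
    · · · · · · · · · · · ·
    · · · · · · · · · · · ·
    · · · · · · · · · · · ·
    · · · · · · · · · · · ·
    · · · · · · · · · · · ·
    · · · · · · · · · · · ·
    · · · · # # # # · · · ·
    · · · · · # # · · · · ·
    · · · · · · · · · · · ·
T1:
  2·area = 96
  edge (18, 6)→(6, 18): d=(-12,12) right/bottom  bias=-1
  edge (6, 18)→(8, 8): d=(2,-10) top-left  bias=+0
  edge (8, 8)→(18, 6): d=(10,-2) top-left  bias=+0
    (11,0)@(23, 1): e=[0,136,-40] → ·  [on edge]
    (4,1)@(9, 3): e=[144,0,-48] → ·  [on edge]
    (10,1)@(21, 3): e=[0,120,-24] → ·  [on edge]
    (9,2)@(19, 5): e=[0,104,-8] → ·  [on edge]
    (11,2)@(23, 5): e=[-48,144,0] → ·  [on edge]
    (6,3)@(13, 7): e=[48,48,0] → #  [on edge]
    (7,3)@(15, 7): e=[24,68,4] → #
    (8,3)@(17, 7): e=[0,88,8] → ·  [on edge]
    (1,4)@(3, 9): e=[144,-48,0] → ·  [on edge]
    (4,4)@(9, 9): e=[72,12,12] → #
    (5,4)@(11, 9): e=[48,32,16] → #
    (7,4)@(15, 9): e=[0,72,24] → ·  [on edge]
    (6,5)@(13, 11): e=[0,56,40] → ·  [on edge]
    (3,6)@(7, 13): e=[48,0,48] → #  [on edge]
    (5,6)@(11, 13): e=[0,40,56] → ·  [on edge]
    (4,7)@(9, 15): e=[0,24,72] → ·  [on edge]
    (3,8)@(7, 17): e=[0,8,88] → ·  [on edge]
    (2,9)@(5, 19): e=[0,-8,104] → ·  [on edge]
  covered (10 px):
    · · · · · · · · · · · ·
    · · · · · · · · · · · ·
    · · · · · · · · · · · ·
    · · · · · · # # · · · ·
    · · · · # # # · · · · ·
    · · · · # # · · · · · ·
    · · · # # · · · · · · ·
    · · · # · · · · · · · ·
    · · · · · · · · · · · ·
    · · · · · · · · · · · ·
T2:
  2·area = 8  (B↔C swapped to make it positive)
  edge (12, 12)→(22, 16): d=(10,4) right/bottom  bias=-1
  edge (22, 16)→(0, 8): d=(-22,-8) top-left  bias=+0
  edge (0, 8)→(12, 12): d=(12,4) right/bottom  bias=-1
    (1,4)@(3, 9): e=[6,2,0] → ·  [on edge]
    (4,5)@(9, 11): e=[2,6,0] → ·  [on edge]
    (7,6)@(15, 13): e=[-2,10,0] → ·  [on edge]
    (10,7)@(21, 15): e=[-6,14,0] → ·  [on edge]
  covered (0 px):
    · · · · · · · · · · · ·
    · · · · · · · · · · · ·
    · · · · · · · · · · · ·
    · · · · · · · · · · · ·
    · · · · · · · · · · · ·
    · · · · · · · · · · · ·
    · · · · · · · · · · · ·
    · · · · · · · · · · · ·
    · · · · · · · · · · · ·
    · · · · · · · · · · · ·

Answer: [[4,7],[5,7],[6,7],[7,7],[5,8],[6,8]]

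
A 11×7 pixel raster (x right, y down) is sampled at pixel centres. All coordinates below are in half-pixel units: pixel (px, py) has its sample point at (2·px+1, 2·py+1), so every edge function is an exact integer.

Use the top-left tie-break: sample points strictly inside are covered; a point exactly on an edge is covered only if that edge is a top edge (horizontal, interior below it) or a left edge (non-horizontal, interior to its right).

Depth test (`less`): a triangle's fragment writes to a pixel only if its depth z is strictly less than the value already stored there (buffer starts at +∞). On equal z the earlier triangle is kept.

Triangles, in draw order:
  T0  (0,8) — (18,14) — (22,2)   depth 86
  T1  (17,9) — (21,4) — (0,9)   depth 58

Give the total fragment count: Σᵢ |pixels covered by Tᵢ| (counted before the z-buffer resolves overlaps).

T0:
  2·area = 240  (B↔C swapped to make it positive)
  edge (0, 8)→(22, 2): d=(22,-6) top-left  bias=+0
  edge (22, 2)→(18, 14): d=(-4,12) right/bottom  bias=-1
  edge (18, 14)→(0, 8): d=(-18,-6) top-left  bias=+0
    (9,1)@(19, 3): e=[4,32,204] → █
    (10,1)@(21, 3): e=[16,8,216] → █
    (5,2)@(11, 5): e=[0,120,120] → █  [on edge]
    (6,2)@(13, 5): e=[12,96,132] → █
    (7,2)@(15, 5): e=[24,72,144] → █
    (8,2)@(17, 5): e=[36,48,156] → █
    (10,2)@(21, 5): e=[60,0,180] → ·  [on edge]
    (2,3)@(5, 7): e=[8,184,48] → █
    (3,3)@(7, 7): e=[20,160,60] → █
    (4,3)@(9, 7): e=[32,136,72] → █
    (10,3)@(21, 7): e=[104,-8,144] → ·
    (1,4)@(3, 9): e=[40,200,0] → █  [on edge]
    (4,5)@(9, 11): e=[120,120,0] → █  [on edge]
    (9,5)@(19, 11): e=[180,0,60] → ·  [on edge]
    (7,6)@(15, 13): e=[200,40,0] → █  [on edge]
  covered (31 px):
    · · · · · · · · · · ·
    · · · · · · · · · █ █
    · · · · · █ █ █ █ █ ·
    · · █ █ █ █ █ █ █ █ ·
    · █ █ █ █ █ █ █ █ █ ·
    · · · · █ █ █ █ █ · ·
    · · · · · · · █ █ · ·
T1:
  2·area = 85  (B↔C swapped to make it positive)
  edge (17, 9)→(0, 9): d=(-17,0) right/bottom  bias=-1
  edge (0, 9)→(21, 4): d=(21,-5) top-left  bias=+0
  edge (21, 4)→(17, 9): d=(-4,5) right/bottom  bias=-1
    (8,2)@(17, 5): e=[68,1,16] → █
    (9,2)@(19, 5): e=[68,11,6] → █
    (10,2)@(21, 5): e=[68,21,-4] → ·
    (4,3)@(9, 7): e=[34,3,48] → █
    (5,3)@(11, 7): e=[34,13,38] → █
    (6,3)@(13, 7): e=[34,23,28] → █
    (7,3)@(15, 7): e=[34,33,18] → █
    (9,3)@(19, 7): e=[34,53,-2] → ·
    (0,4)@(1, 9): e=[0,5,80] → ·  [on edge]
    (1,4)@(3, 9): e=[0,15,70] → ·  [on edge]
    (2,4)@(5, 9): e=[0,25,60] → ·  [on edge]
    (3,4)@(7, 9): e=[0,35,50] → ·  [on edge]
    (4,4)@(9, 9): e=[0,45,40] → ·  [on edge]
    (5,4)@(11, 9): e=[0,55,30] → ·  [on edge]
    (6,4)@(13, 9): e=[0,65,20] → ·  [on edge]
    (7,4)@(15, 9): e=[0,75,10] → ·  [on edge]
    (8,4)@(17, 9): e=[0,85,0] → ·  [on edge]
    (9,4)@(19, 9): e=[0,95,-10] → ·  [on edge]
    (10,4)@(21, 9): e=[0,105,-20] → ·  [on edge]
  covered (7 px):
    · · · · · · · · · · ·
    · · · · · · · · · · ·
    · · · · · · · · █ █ ·
    · · · · █ █ █ █ █ · ·
    · · · · · · · · · · ·
    · · · · · · · · · · ·
    · · · · · · · · · · ·

Result: 38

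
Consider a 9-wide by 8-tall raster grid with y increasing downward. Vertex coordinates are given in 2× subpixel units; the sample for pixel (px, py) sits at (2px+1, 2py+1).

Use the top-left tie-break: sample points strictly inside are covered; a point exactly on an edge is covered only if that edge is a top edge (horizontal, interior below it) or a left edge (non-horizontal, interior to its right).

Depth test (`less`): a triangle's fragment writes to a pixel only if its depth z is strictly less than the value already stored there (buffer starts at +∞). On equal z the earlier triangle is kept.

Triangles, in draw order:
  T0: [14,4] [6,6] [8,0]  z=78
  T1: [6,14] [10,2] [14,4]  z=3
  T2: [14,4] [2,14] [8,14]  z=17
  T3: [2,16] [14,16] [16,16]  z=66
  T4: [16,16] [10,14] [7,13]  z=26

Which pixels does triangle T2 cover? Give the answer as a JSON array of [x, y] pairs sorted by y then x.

T0:
  2·area = 44
  edge (14, 4)→(6, 6): d=(-8,2) right/bottom  bias=-1
  edge (6, 6)→(8, 0): d=(2,-6) top-left  bias=+0
  edge (8, 0)→(14, 4): d=(6,4) right/bottom  bias=-1
    (4,0)@(9, 1): e=[34,8,2] → █
    (5,0)@(11, 1): e=[30,20,-6] → ·
    (3,1)@(7, 3): e=[22,0,22] → █  [on edge]
    (5,1)@(11, 3): e=[14,24,6] → █
    (6,1)@(13, 3): e=[10,36,-2] → ·
    (3,2)@(7, 5): e=[6,4,34] → █
    (5,2)@(11, 5): e=[-2,28,18] → ·
    (3,3)@(7, 7): e=[-10,8,46] → ·
    (4,3)@(9, 7): e=[-14,20,38] → ·
    (2,4)@(5, 9): e=[-22,0,66] → ·  [on edge]
    (1,7)@(3, 15): e=[-66,0,110] → ·  [on edge]
  covered (6 px):
    · · · · █ · · · ·
    · · · █ █ █ · · ·
    · · · █ █ · · · ·
    · · · · · · · · ·
    · · · · · · · · ·
    · · · · · · · · ·
    · · · · · · · · ·
    · · · · · · · · ·
T1:
  2·area = 56
  edge (6, 14)→(10, 2): d=(4,-12) top-left  bias=+0
  edge (10, 2)→(14, 4): d=(4,2) right/bottom  bias=-1
  edge (14, 4)→(6, 14): d=(-8,10) right/bottom  bias=-1
    (5,1)@(11, 3): e=[16,2,38] → █
    (6,1)@(13, 3): e=[40,-2,18] → ·
    (4,2)@(9, 5): e=[0,14,42] → █  [on edge]
    (6,2)@(13, 5): e=[48,6,2] → █
    (7,2)@(15, 5): e=[72,2,-18] → ·
    (4,3)@(9, 7): e=[8,22,26] → █
    (6,3)@(13, 7): e=[56,14,-14] → ·
    (4,4)@(9, 9): e=[16,30,10] → █
    (5,4)@(11, 9): e=[40,26,-10] → ·
    (3,5)@(7, 11): e=[0,42,14] → █  [on edge]
    (4,5)@(9, 11): e=[24,38,-6] → ·
    (3,6)@(7, 13): e=[8,50,-2] → ·
  covered (8 px):
    · · · · · · · · ·
    · · · · · █ · · ·
    · · · · █ █ █ · ·
    · · · · █ █ · · ·
    · · · · █ · · · ·
    · · · █ · · · · ·
    · · · · · · · · ·
    · · · · · · · · ·
T2:
  2·area = 60  (B↔C swapped to make it positive)
  edge (14, 4)→(8, 14): d=(-6,10) right/bottom  bias=-1
  edge (8, 14)→(2, 14): d=(-6,0) right/bottom  bias=-1
  edge (2, 14)→(14, 4): d=(12,-10) top-left  bias=+0
    (6,2)@(13, 5): e=[4,54,2] → █
    (7,2)@(15, 5): e=[-16,54,22] → ·
    (5,3)@(11, 7): e=[12,42,6] → █
    (6,3)@(13, 7): e=[-8,42,26] → ·
    (4,4)@(9, 9): e=[20,30,10] → █
    (5,4)@(11, 9): e=[0,30,30] → ·  [on edge]
    (3,5)@(7, 11): e=[28,18,14] → █
    (5,5)@(11, 11): e=[-12,18,54] → ·
    (2,6)@(5, 13): e=[36,6,18] → █
    (4,6)@(9, 13): e=[-4,6,58] → ·
    (2,7)@(5, 15): e=[24,-6,42] → ·
    (3,7)@(7, 15): e=[4,-6,62] → ·
  covered (7 px):
    · · · · · · · · ·
    · · · · · · · · ·
    · · · · · · █ · ·
    · · · · · █ · · ·
    · · · · █ · · · ·
    · · · █ █ · · · ·
    · · █ █ · · · · ·
    · · · · · · · · ·
T3:
  degenerate (2·area = 0) — covers nothing
T4:
  degenerate (2·area = 0) — covers nothing

Answer: [[6,2],[5,3],[4,4],[3,5],[4,5],[2,6],[3,6]]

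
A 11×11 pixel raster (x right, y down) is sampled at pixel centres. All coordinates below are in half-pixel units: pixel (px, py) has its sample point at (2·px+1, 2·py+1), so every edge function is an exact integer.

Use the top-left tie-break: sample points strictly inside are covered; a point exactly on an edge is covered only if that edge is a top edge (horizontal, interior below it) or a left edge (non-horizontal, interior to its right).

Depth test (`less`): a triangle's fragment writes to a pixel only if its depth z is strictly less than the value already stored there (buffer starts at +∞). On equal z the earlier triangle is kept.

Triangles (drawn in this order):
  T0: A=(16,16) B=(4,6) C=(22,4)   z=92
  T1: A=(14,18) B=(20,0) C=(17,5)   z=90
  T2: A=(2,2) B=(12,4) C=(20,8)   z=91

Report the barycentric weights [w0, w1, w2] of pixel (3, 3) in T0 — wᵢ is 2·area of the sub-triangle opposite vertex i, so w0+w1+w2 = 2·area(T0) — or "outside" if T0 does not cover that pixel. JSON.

T0:
  2·area = 204
  edge (16, 16)→(4, 6): d=(-12,-10) top-left  bias=+0
  edge (4, 6)→(22, 4): d=(18,-2) top-left  bias=+0
  edge (22, 4)→(16, 16): d=(-6,12) right/bottom  bias=-1
    (6,2)@(13, 5): e=[102,0,102] → #  [on edge]
    (7,2)@(15, 5): e=[122,4,78] → #
    (8,2)@(17, 5): e=[142,8,54] → #
    (9,2)@(19, 5): e=[162,12,30] → #
    (10,2)@(21, 5): e=[182,16,6] → #
    (3,3)@(7, 7): e=[18,24,162] → #
    (4,3)@(9, 7): e=[38,28,138] → #
    (5,3)@(11, 7): e=[58,32,114] → #
    (10,3)@(21, 7): e=[158,52,-6] → ·
    (3,4)@(7, 9): e=[-6,60,150] → ·
    (4,4)@(9, 9): e=[14,64,126] → #
    (10,4)@(21, 9): e=[134,88,-18] → ·
  covered (26 px):
    · · · · · · · · · · ·
    · · · · · · · · · · ·
    · · · · · · # # # # #
    · · · # # # # # # # ·
    · · · · # # # # # # ·
    · · · · · # # # # · ·
    · · · · · · # # # · ·
    · · · · · · · # · · ·
    · · · · · · · · · · ·
    · · · · · · · · · · ·
    · · · · · · · · · · ·
T1:
  2·area = 24  (B↔C swapped to make it positive)
  edge (14, 18)→(17, 5): d=(3,-13) top-left  bias=+0
  edge (17, 5)→(20, 0): d=(3,-5) top-left  bias=+0
  edge (20, 0)→(14, 18): d=(-6,18) right/bottom  bias=-1
    (9,1)@(19, 3): e=[20,4,0] → ·  [on edge]
    (8,2)@(17, 5): e=[0,0,24] → #  [on edge]
    (9,2)@(19, 5): e=[26,10,-12] → ·
    (8,3)@(17, 7): e=[6,6,12] → #
    (9,3)@(19, 7): e=[32,16,-24] → ·
    (8,4)@(17, 9): e=[12,12,0] → ·  [on edge]
    (5,7)@(11, 15): e=[-48,0,72] → ·  [on edge]
    (7,7)@(15, 15): e=[4,20,0] → ·  [on edge]
    (6,10)@(13, 21): e=[-4,28,0] → ·  [on edge]
  covered (2 px):
    · · · · · · · · · · ·
    · · · · · · · · · · ·
    · · · · · · · · # · ·
    · · · · · · · · # · ·
    · · · · · · · · · · ·
    · · · · · · · · · · ·
    · · · · · · · · · · ·
    · · · · · · · · · · ·
    · · · · · · · · · · ·
    · · · · · · · · · · ·
    · · · · · · · · · · ·
T2:
  2·area = 24
  edge (2, 2)→(12, 4): d=(10,2) right/bottom  bias=-1
  edge (12, 4)→(20, 8): d=(8,4) right/bottom  bias=-1
  edge (20, 8)→(2, 2): d=(-18,-6) top-left  bias=+0
    (2,1)@(5, 3): e=[4,20,0] → #  [on edge]
    (3,1)@(7, 3): e=[0,12,12] → ·  [on edge]
    (2,2)@(5, 5): e=[24,36,-36] → ·
    (5,2)@(11, 5): e=[12,12,0] → #  [on edge]
    (6,2)@(13, 5): e=[8,4,12] → #
    (7,2)@(15, 5): e=[4,-4,24] → ·
    (8,2)@(17, 5): e=[0,-12,36] → ·  [on edge]
    (5,3)@(11, 7): e=[32,28,-36] → ·
    (6,3)@(13, 7): e=[28,20,-24] → ·
    (8,3)@(17, 7): e=[20,4,0] → #  [on edge]
    (9,3)@(19, 7): e=[16,-4,12] → ·
    (8,4)@(17, 9): e=[40,20,-36] → ·
  covered (4 px):
    · · · · · · · · · · ·
    · · # · · · · · · · ·
    · · · · · # # · · · ·
    · · · · · · · · # · ·
    · · · · · · · · · · ·
    · · · · · · · · · · ·
    · · · · · · · · · · ·
    · · · · · · · · · · ·
    · · · · · · · · · · ·
    · · · · · · · · · · ·
    · · · · · · · · · · ·

Final: [24,162,18]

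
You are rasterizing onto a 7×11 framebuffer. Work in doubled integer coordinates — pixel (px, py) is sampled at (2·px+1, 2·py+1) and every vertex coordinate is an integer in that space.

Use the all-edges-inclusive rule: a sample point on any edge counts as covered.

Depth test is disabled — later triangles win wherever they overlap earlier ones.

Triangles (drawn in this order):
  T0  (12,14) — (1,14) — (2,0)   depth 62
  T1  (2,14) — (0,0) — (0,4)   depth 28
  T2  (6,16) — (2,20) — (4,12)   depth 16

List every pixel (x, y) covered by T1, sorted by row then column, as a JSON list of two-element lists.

T0:
  2·area = 154
  edge (12, 14)→(1, 14): d=(-11,0) inclusive
  edge (1, 14)→(2, 0): d=(1,-14) inclusive
  edge (2, 0)→(12, 14): d=(10,14) inclusive
    (1,1)@(3, 3): e=[121,17,16] → X
    (2,1)@(5, 3): e=[121,45,-12] → .
    (1,2)@(3, 5): e=[99,19,36] → X
    (2,2)@(5, 5): e=[99,47,8] → X
    (3,2)@(7, 5): e=[99,75,-20] → .
    (1,3)@(3, 7): e=[77,21,56] → X
    (3,3)@(7, 7): e=[77,77,0] → X  [on edge]
    (4,3)@(9, 7): e=[77,105,-28] → .
    (1,4)@(3, 9): e=[55,23,76] → X
    (4,4)@(9, 9): e=[55,107,-8] → .
    (1,5)@(3, 11): e=[33,25,96] → X
    (4,5)@(9, 11): e=[33,109,12] → X
  covered (18 px):
    . . . . . . .
    . X . . . . .
    . X X . . . .
    . X X X . . .
    . X X X . . .
    . X X X X . .
    . X X X X X .
    . . . . . . .
    . . . . . . .
    . . . . . . .
    . . . . . . .
T1:
  2·area = 8  (B↔C swapped to make it positive)
  edge (2, 14)→(0, 4): d=(-2,-10) inclusive
  edge (0, 4)→(0, 0): d=(0,-4) inclusive
  edge (0, 0)→(2, 14): d=(2,14) inclusive
    (0,3)@(1, 7): e=[4,4,0] → X  [on edge]
    (1,3)@(3, 7): e=[24,12,-28] → .
    (0,4)@(1, 9): e=[0,4,4] → X  [on edge]
    (1,4)@(3, 9): e=[20,12,-24] → .
    (0,5)@(1, 11): e=[-4,4,8] → .
    (1,9)@(3, 19): e=[0,12,-4] → .  [on edge]
    (1,10)@(3, 21): e=[-4,12,0] → .  [on edge]
  covered (2 px):
    . . . . . . .
    . . . . . . .
    . . . . . . .
    X . . . . . .
    X . . . . . .
    . . . . . . .
    . . . . . . .
    . . . . . . .
    . . . . . . .
    . . . . . . .
    . . . . . . .
T2:
  2·area = 24
  edge (6, 16)→(2, 20): d=(-4,4) inclusive
  edge (2, 20)→(4, 12): d=(2,-8) inclusive
  edge (4, 12)→(6, 16): d=(2,4) inclusive
    (6,4)@(13, 9): e=[0,66,-42] → .  [on edge]
    (5,5)@(11, 11): e=[0,54,-30] → .  [on edge]
    (4,6)@(9, 13): e=[0,42,-18] → .  [on edge]
    (2,7)@(5, 15): e=[8,14,2] → X
    (3,7)@(7, 15): e=[0,30,-6] → .  [on edge]
    (1,8)@(3, 17): e=[8,2,14] → X
    (2,8)@(5, 17): e=[0,18,6] → X  [on edge]
    (3,8)@(7, 17): e=[-8,34,-2] → .
    (1,9)@(3, 19): e=[0,6,18] → X  [on edge]
    (2,9)@(5, 19): e=[-8,22,10] → .
    (0,10)@(1, 21): e=[0,-6,30] → .  [on edge]
    (1,10)@(3, 21): e=[-8,10,22] → .
  covered (4 px):
    . . . . . . .
    . . . . . . .
    . . . . . . .
    . . . . . . .
    . . . . . . .
    . . . . . . .
    . . . . . . .
    . . X . . . .
    . X X . . . .
    . X . . . . .
    . . . . . . .

Final: [[0,3],[0,4]]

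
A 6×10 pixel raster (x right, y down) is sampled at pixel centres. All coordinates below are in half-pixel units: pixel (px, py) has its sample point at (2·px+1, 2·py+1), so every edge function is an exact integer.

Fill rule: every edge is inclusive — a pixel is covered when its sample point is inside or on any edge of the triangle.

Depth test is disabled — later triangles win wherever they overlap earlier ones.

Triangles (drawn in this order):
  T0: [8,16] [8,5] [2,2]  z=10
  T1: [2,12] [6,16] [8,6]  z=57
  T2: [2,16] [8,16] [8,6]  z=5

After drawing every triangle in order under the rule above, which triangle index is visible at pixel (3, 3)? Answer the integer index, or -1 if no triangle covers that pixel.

T0:
  2·area = 66  (B↔C swapped to make it positive)
  edge (8, 16)→(2, 2): d=(-6,-14) inclusive
  edge (2, 2)→(8, 5): d=(6,3) inclusive
  edge (8, 5)→(8, 16): d=(0,11) inclusive
    (1,1)@(3, 3): e=[8,3,55] → █
    (2,1)@(5, 3): e=[36,-3,33] → ·
    (1,2)@(3, 5): e=[-4,15,55] → ·
    (2,2)@(5, 5): e=[24,9,33] → █
    (3,2)@(7, 5): e=[52,3,11] → █
    (4,2)@(9, 5): e=[80,-3,-11] → ·
    (2,3)@(5, 7): e=[12,21,33] → █
    (4,3)@(9, 7): e=[68,9,-11] → ·
    (2,4)@(5, 9): e=[0,33,33] → █  [on edge]
    (4,4)@(9, 9): e=[56,21,-11] → ·
    (2,5)@(5, 11): e=[-12,45,33] → ·
    (3,5)@(7, 11): e=[16,39,11] → █
  covered (9 px):
    · · · · · ·
    · █ · · · ·
    · · █ █ · ·
    · · █ █ · ·
    · · █ █ · ·
    · · · █ · ·
    · · · █ · ·
    · · · · · ·
    · · · · · ·
    · · · · · ·
T1:
  2·area = 48  (B↔C swapped to make it positive)
  edge (2, 12)→(8, 6): d=(6,-6) inclusive
  edge (8, 6)→(6, 16): d=(-2,10) inclusive
  edge (6, 16)→(2, 12): d=(-4,-4) inclusive
    (4,0)@(9, 1): e=[-24,0,72] → ·  [on edge]
    (5,1)@(11, 3): e=[0,-24,72] → ·  [on edge]
    (4,2)@(9, 5): e=[0,-8,56] → ·  [on edge]
    (3,3)@(7, 7): e=[0,8,40] → █  [on edge]
    (4,3)@(9, 7): e=[12,-12,48] → ·
    (2,4)@(5, 9): e=[0,24,24] → █  [on edge]
    (4,4)@(9, 9): e=[24,-16,40] → ·
    (0,5)@(1, 11): e=[-12,60,0] → ·  [on edge]
    (1,5)@(3, 11): e=[0,40,8] → █  [on edge]
    (3,5)@(7, 11): e=[24,0,24] → █  [on edge]
    (4,5)@(9, 11): e=[36,-20,32] → ·
    (0,6)@(1, 13): e=[0,56,-8] → ·  [on edge]
    (1,6)@(3, 13): e=[12,36,0] → █  [on edge]
    (2,7)@(5, 15): e=[36,12,0] → █  [on edge]
    (3,8)@(7, 17): e=[60,-12,0] → ·  [on edge]
    (4,9)@(9, 19): e=[84,-36,0] → ·  [on edge]
  covered (9 px):
    · · · · · ·
    · · · · · ·
    · · · · · ·
    · · · █ · ·
    · · █ █ · ·
    · █ █ █ · ·
    · █ █ · · ·
    · · █ · · ·
    · · · · · ·
    · · · · · ·
T2:
  2·area = 60  (B↔C swapped to make it positive)
  edge (2, 16)→(8, 6): d=(6,-10) inclusive
  edge (8, 6)→(8, 16): d=(0,10) inclusive
  edge (8, 16)→(2, 16): d=(-6,0) inclusive
    (5,0)@(11, 1): e=[0,-30,90] → ·  [on edge]
    (3,4)@(7, 9): e=[8,10,42] → █
    (4,4)@(9, 9): e=[28,-10,42] → ·
    (2,5)@(5, 11): e=[0,30,30] → █  [on edge]
    (4,5)@(9, 11): e=[40,-10,30] → ·
    (2,6)@(5, 13): e=[12,30,18] → █
    (4,6)@(9, 13): e=[52,-10,18] → ·
    (1,7)@(3, 15): e=[4,50,6] → █
    (4,7)@(9, 15): e=[64,-10,6] → ·
    (1,8)@(3, 17): e=[16,50,-6] → ·
    (2,8)@(5, 17): e=[36,30,-6] → ·
    (3,8)@(7, 17): e=[56,10,-6] → ·
  covered (8 px):
    · · · · · ·
    · · · · · ·
    · · · · · ·
    · · · · · ·
    · · · █ · ·
    · · █ █ · ·
    · · █ █ · ·
    · █ █ █ · ·
    · · · · · ·
    · · · · · ·

Z-buffer (winner per pixel, '.' = empty):
  . . . . . .
  . 0 . . . .
  . . 0 0 . .
  . . 0 1 . .
  . . 1 2 . .
  . 1 2 2 . .
  . 1 2 2 . .
  . 2 2 2 . .
  . . . . . .
  . . . . . .

Result: 1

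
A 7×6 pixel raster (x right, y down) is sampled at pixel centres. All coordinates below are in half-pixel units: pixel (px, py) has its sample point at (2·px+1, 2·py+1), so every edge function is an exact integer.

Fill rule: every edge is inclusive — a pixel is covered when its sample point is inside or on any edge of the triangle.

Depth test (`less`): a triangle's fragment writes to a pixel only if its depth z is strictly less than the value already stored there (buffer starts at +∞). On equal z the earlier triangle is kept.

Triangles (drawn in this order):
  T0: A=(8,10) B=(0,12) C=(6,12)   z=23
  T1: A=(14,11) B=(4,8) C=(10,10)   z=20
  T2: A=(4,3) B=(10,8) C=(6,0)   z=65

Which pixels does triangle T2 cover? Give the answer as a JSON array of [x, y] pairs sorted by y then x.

T0:
  2·area = 12  (B↔C swapped to make it positive)
  edge (8, 10)→(6, 12): d=(-2,2) inclusive
  edge (6, 12)→(0, 12): d=(-6,0) inclusive
  edge (0, 12)→(8, 10): d=(8,-2) inclusive
    (6,2)@(13, 5): e=[0,42,-30] → ·  [on edge]
    (5,3)@(11, 7): e=[0,30,-18] → ·  [on edge]
    (4,4)@(9, 9): e=[0,18,-6] → ·  [on edge]
    (2,5)@(5, 11): e=[4,6,2] → █
    (3,5)@(7, 11): e=[0,6,6] → █  [on edge]
    (4,5)@(9, 11): e=[-4,6,10] → ·
  covered (2 px):
    · · · · · · ·
    · · · · · · ·
    · · · · · · ·
    · · · · · · ·
    · · · · · · ·
    · · █ █ · · ·
T1:
  2·area = 2  (B↔C swapped to make it positive)
  edge (14, 11)→(10, 10): d=(-4,-1) inclusive
  edge (10, 10)→(4, 8): d=(-6,-2) inclusive
  edge (4, 8)→(14, 11): d=(10,3) inclusive
    (0,3)@(1, 7): e=[3,0,-1] → ·  [on edge]
    (3,4)@(7, 9): e=[1,0,1] → █  [on edge]
    (4,4)@(9, 9): e=[3,4,-5] → ·
    (3,5)@(7, 11): e=[-7,-12,21] → ·
    (6,5)@(13, 11): e=[-1,0,3] → ·  [on edge]
  covered (1 px):
    · · · · · · ·
    · · · · · · ·
    · · · · · · ·
    · · · · · · ·
    · · · █ · · ·
    · · · · · · ·
T2:
  2·area = 28  (B↔C swapped to make it positive)
  edge (4, 3)→(6, 0): d=(2,-3) inclusive
  edge (6, 0)→(10, 8): d=(4,8) inclusive
  edge (10, 8)→(4, 3): d=(-6,-5) inclusive
    (2,1)@(5, 3): e=[3,20,5] → █
    (3,1)@(7, 3): e=[9,4,15] → █
    (4,1)@(9, 3): e=[15,-12,25] → ·
    (2,2)@(5, 5): e=[7,28,-7] → ·
    (3,2)@(7, 5): e=[13,12,3] → █
    (4,2)@(9, 5): e=[19,-4,13] → ·
    (3,3)@(7, 7): e=[17,20,-9] → ·
    (4,3)@(9, 7): e=[23,4,1] → █
    (5,3)@(11, 7): e=[29,-12,11] → ·
    (4,4)@(9, 9): e=[27,12,-11] → ·
  covered (4 px):
    · · · · · · ·
    · · █ █ · · ·
    · · · █ · · ·
    · · · · █ · ·
    · · · · · · ·
    · · · · · · ·

Final: [[2,1],[3,1],[3,2],[4,3]]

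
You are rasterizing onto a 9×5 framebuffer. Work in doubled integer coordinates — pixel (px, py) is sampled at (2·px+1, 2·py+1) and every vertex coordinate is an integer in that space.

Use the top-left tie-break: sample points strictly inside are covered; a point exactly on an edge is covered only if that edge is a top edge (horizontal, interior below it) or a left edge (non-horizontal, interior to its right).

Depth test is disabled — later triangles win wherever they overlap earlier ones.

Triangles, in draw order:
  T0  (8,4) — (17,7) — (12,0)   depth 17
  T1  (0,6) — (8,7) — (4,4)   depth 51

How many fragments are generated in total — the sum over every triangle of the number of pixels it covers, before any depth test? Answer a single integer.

T0:
  2·area = 48  (B↔C swapped to make it positive)
  edge (8, 4)→(12, 0): d=(4,-4) top-left  bias=+0
  edge (12, 0)→(17, 7): d=(5,7) right/bottom  bias=-1
  edge (17, 7)→(8, 4): d=(-9,-3) top-left  bias=+0
    (5,0)@(11, 1): e=[0,12,36] → #  [on edge]
    (6,0)@(13, 1): e=[8,-2,42] → ·
    (2,1)@(5, 3): e=[-16,64,0] → ·  [on edge]
    (4,1)@(9, 3): e=[0,36,12] → #  [on edge]
    (6,1)@(13, 3): e=[16,8,24] → #
    (7,1)@(15, 3): e=[24,-6,30] → ·
    (3,2)@(7, 5): e=[0,60,-12] → ·  [on edge]
    (4,2)@(9, 5): e=[8,46,-6] → ·
    (5,2)@(11, 5): e=[16,32,0] → #  [on edge]
    (7,2)@(15, 5): e=[32,4,12] → #
    (8,2)@(17, 5): e=[40,-10,18] → ·
    (2,3)@(5, 7): e=[0,84,-36] → ·  [on edge]
    (8,3)@(17, 7): e=[48,0,0] → ·  [on edge]
    (1,4)@(3, 9): e=[0,108,-60] → ·  [on edge]
  covered (7 px):
    · · · · · # · · ·
    · · · · # # # · ·
    · · · · · # # # ·
    · · · · · · · · ·
    · · · · · · · · ·
T1:
  2·area = 20  (B↔C swapped to make it positive)
  edge (0, 6)→(4, 4): d=(4,-2) top-left  bias=+0
  edge (4, 4)→(8, 7): d=(4,3) right/bottom  bias=-1
  edge (8, 7)→(0, 6): d=(-8,-1) top-left  bias=+0
    (1,2)@(3, 5): e=[2,7,11] → #
    (2,2)@(5, 5): e=[6,1,13] → #
    (3,2)@(7, 5): e=[10,-5,15] → ·
    (1,3)@(3, 7): e=[10,15,-5] → ·
    (2,3)@(5, 7): e=[14,9,-3] → ·
  covered (2 px):
    · · · · · · · · ·
    · · · · · · · · ·
    · # # · · · · · ·
    · · · · · · · · ·
    · · · · · · · · ·

Final: 9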